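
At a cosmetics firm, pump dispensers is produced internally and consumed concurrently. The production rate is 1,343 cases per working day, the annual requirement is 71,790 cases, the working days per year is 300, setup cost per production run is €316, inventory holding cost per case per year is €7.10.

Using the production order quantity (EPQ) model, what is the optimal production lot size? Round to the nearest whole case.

2,789 cases

d = 71,790/300 = 239.3000 cases/day;  effective holding cost H(1 − d/p) = 7.1·(1 − 239.3000/1343) = 5.83490
Q* = √(2DS / H_eff) = √(2·71,790·316 / 5.83490) ≈ 2,788.52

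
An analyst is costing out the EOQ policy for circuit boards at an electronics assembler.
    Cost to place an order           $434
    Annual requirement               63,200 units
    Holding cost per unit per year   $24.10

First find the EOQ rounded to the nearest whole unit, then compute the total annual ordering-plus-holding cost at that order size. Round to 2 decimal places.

Q* = √(2·D·S / H) = √(2·63,200·434 / 24.1) = √2,276,249.0 ≈ 1,508.72 → Q = 1,509 units
Orders/yr = 63,200/1,509 = 41.882; ordering cost = 41.882 × $434 = $18,176.81
Average inventory = 1,509/2 = 754.5; holding cost = 754.5 × $24.1 = $18,183.45
Total = $18,176.81 + $18,183.45 = $36,360.26

$36,360.26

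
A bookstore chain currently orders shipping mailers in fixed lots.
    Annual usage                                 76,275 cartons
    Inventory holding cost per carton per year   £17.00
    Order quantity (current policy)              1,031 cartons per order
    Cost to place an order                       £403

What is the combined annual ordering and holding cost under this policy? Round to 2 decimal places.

Annual ordering cost = (D/Q)·S = (76,275/1,031) × 403 = £29,814.57
Annual holding cost  = (Q/2)·H = (1,031/2) × 17 = £8,763.50
Total = £29,814.57 + £8,763.50 = £38,578.07

£38,578.07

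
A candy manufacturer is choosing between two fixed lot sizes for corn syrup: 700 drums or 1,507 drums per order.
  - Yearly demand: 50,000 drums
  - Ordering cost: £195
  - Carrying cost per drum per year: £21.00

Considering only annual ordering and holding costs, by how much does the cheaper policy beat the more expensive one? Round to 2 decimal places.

For each Q, cost = (D/Q)·S + (Q/2)·H.
TC(700) = (50,000/700)×195 + (700/2)×21 = £21,278.57
TC(1,507) = (50,000/1,507)×195 + (1,507/2)×21 = £22,293.31
Cheaper: Q = 700.  Difference = £1,014.74

£1,014.74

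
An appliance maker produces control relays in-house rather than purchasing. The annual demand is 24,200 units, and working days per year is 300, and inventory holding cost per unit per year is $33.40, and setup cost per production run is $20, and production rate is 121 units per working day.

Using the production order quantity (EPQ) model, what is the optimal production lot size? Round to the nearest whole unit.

d = 24,200/300 = 80.6667 units/day;  effective holding cost H(1 − d/p) = 33.4·(1 − 80.6667/121) = 11.13333
Q* = √(2DS / H_eff) = √(2·24,200·20 / 11.13333) ≈ 294.87

295 units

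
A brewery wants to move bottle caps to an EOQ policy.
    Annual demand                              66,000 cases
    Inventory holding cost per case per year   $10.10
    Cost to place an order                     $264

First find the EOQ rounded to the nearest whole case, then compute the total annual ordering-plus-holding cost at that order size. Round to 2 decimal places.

$18,760.73

Q* = √(2·D·S / H) = √(2·66,000·264 / 10.1) = √3,450,297.0 ≈ 1,857.50 → Q = 1,857 cases
Orders/yr = 66,000/1,857 = 35.541; ordering cost = 35.541 × $264 = $9,382.88
Average inventory = 1,857/2 = 928.5; holding cost = 928.5 × $10.1 = $9,377.85
Total = $9,382.88 + $9,377.85 = $18,760.73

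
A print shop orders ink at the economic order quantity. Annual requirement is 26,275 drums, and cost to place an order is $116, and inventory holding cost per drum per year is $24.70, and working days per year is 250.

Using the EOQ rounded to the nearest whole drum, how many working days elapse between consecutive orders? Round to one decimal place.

2DS/H = 2·26,275·116/24.7 = 246,793.52
EOQ = √246,793.52 ≈ 496.78 → Q = 497 drums
Cycle time = (working days × Q)/D = (250 × 497) / 26,275 = 4.729 days

4.7 days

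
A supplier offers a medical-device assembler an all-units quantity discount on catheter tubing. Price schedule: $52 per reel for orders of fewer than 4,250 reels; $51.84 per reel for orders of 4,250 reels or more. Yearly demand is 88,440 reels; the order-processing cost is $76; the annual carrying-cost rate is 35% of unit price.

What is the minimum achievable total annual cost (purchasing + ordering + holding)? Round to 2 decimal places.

H₁ = 35%×$52 = $18.2000;  H₂ = 35%×$51.84 = $18.1440
EOQ₁ = √(2×88,440×76/18.2000) = 859.43  (< 4,250, feasible at tier 1)
EOQ₂ = √(2×88,440×76/18.1440) = 860.76  (< 4,250 → use Q = 4,250 at tier-2 price)
TC(tier 1 (EOQ₁), Q≈859.4) = $4,614,521.62
TC(tier 2, Q≈4,250.0) = $4,624,867.12
Minimum at tier 1 (EOQ₁): $4,614,521.62

$4,614,521.62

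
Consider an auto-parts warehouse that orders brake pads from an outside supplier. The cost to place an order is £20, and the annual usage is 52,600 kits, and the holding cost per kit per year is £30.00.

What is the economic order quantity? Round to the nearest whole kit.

Optimal lot size Q* = (2 × 52,600 × £20 / £30)^½ ≈ 264.83

265 kits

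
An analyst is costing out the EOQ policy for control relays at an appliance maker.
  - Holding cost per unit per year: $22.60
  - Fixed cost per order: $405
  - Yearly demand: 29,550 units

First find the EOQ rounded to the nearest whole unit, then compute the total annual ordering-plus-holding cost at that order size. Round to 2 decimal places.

Optimal lot size Q* = (2 × 29,550 × $405 / $22.6)^½ ≈ 1,029.12 → Q = 1,029 units
Orders/yr = 29,550/1,029 = 28.717; ordering cost = 28.717 × $405 = $11,630.47
Average inventory = 1,029/2 = 514.5; holding cost = 514.5 × $22.6 = $11,627.70
Total = $11,630.47 + $11,627.70 = $23,258.17

$23,258.17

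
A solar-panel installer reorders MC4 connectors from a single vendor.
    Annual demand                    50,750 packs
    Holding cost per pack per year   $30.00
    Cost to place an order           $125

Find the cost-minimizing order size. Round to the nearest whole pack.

EOQ = √(2DS/H) = √(2 × 50,750 × 125 / 30)
    = √(422,916.67) ≈ 650.32

650 packs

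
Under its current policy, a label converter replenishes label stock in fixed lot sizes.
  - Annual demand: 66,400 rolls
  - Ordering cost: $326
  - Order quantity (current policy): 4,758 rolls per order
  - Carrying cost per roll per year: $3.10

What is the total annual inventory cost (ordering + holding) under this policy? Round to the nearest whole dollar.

Annual ordering cost = (D/Q)·S = (66,400/4,758) × 326 = $4,549.47
Annual holding cost  = (Q/2)·H = (4,758/2) × 3.1 = $7,374.90
Total = $4,549.47 + $7,374.90 = $11,924.37

$11,924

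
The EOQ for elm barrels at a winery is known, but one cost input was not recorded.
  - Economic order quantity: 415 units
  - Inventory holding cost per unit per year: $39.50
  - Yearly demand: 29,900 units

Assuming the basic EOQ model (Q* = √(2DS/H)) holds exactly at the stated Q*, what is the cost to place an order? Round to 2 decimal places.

$113.76

From Q* = √(2DS/H) ⇒ Q*² = 2DS/H.
S = Q²H / (2D) = 415² × 39.5 / (2 × 29,900) = 113.7607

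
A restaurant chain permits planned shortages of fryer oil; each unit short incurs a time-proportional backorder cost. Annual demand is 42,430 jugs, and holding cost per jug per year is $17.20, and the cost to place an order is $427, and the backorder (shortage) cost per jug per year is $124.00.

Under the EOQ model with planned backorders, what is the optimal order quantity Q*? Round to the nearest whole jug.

Q* = √(2DS/H) · √((H + b)/b)
   = √(2 × 42,430 × 427 / 17.2) · √((17.2 + 124) / 124)
   = 1,451.447 × 1.0671 ≈ 1,548.84

1,549 jugs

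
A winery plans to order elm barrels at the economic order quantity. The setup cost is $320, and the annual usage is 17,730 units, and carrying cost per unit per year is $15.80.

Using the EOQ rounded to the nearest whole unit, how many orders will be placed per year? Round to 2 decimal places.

20.93 orders per year

Q* = √(2·D·S / H) = √(2·17,730·320 / 15.8) = √718,177.2 ≈ 847.45 → Q = 847
Orders per year = D/Q = 17,730 / 847 = 20.933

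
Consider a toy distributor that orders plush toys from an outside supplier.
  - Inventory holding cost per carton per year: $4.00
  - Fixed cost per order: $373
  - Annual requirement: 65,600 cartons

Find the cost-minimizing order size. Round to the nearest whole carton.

3,498 cartons

Q* = √(2·D·S / H) = √(2·65,600·373 / 4) = √12,234,400.0 ≈ 3,497.77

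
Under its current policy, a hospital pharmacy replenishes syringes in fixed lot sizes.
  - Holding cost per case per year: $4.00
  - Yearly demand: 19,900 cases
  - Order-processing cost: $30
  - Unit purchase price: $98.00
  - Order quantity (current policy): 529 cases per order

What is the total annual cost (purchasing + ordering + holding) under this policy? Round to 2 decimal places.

$1,952,386.54

Annual ordering cost = (D/Q)·S = (19,900/529) × 30 = $1,128.54
Annual holding cost  = (Q/2)·H = (529/2) × 4 = $1,058.00
Purchase cost = D·C = 19,900 × 98 = $1,950,200.00
Total = $1,128.54 + $1,058.00 + $1,950,200.00 = $1,952,386.54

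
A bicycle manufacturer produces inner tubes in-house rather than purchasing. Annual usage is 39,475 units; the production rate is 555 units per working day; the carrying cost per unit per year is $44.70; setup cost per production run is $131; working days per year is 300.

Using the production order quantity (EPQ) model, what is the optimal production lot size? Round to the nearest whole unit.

Daily demand d = 39,475/300 = 131.583; p = 555; 1 − d/p = 0.76291
EPQ = √(2DS / (H(1 − d/p)))
    = √(2 × 39,475 × 131 / (44.7 × 0.76291)) ≈ 550.71

551 units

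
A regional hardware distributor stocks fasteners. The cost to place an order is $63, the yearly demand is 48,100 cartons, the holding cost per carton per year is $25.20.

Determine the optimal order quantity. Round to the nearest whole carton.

490 cartons

Optimal lot size Q* = (2 × 48,100 × $63 / $25.2)^½ ≈ 490.41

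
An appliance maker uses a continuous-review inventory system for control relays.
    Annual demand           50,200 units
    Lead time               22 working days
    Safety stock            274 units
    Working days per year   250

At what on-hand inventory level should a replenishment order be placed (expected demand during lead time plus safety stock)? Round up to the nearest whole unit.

Daily demand d = 50,200 / 250 = 200.800 units/day
Demand during lead time = 200.800 × 22 = 4,417.60
Reorder point = 4,417.60 + 274 = 4,691.60 → round up

4,692 units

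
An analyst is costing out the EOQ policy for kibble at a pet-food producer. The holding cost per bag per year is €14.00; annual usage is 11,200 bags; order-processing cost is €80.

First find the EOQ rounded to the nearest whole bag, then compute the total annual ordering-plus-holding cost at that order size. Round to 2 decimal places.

Q* = √(2·D·S / H) = √(2·11,200·80 / 14) = √128,000.0 ≈ 357.77 → Q = 358 bags
Ordering: D/Q × S = 11,200/358 × €80 = €2,502.79
Holding:  Q/2 × H = 358/2 × €14 = €2,506.00
Total = €2,502.79 + €2,506.00 = €5,008.79

€5,008.79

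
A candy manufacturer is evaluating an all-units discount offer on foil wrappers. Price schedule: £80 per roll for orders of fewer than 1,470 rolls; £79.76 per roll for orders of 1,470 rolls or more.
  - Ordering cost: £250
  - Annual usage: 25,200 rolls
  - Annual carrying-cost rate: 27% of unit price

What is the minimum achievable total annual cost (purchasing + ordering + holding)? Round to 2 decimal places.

£2,030,066.09

H₁ = 27%×£80 = £21.6000;  H₂ = 27%×£79.76 = £21.5352
EOQ₁ = √(2×25,200×250/21.6000) = 763.76  (< 1,470, feasible at tier 1)
EOQ₂ = √(2×25,200×250/21.5352) = 764.91  (< 1,470 → use Q = 1,470 at tier-2 price)
TC(tier 1 (EOQ₁), Q≈763.8) = £2,032,497.27
TC(tier 2, Q≈1,470.0) = £2,030,066.09
Minimum at tier 2: £2,030,066.09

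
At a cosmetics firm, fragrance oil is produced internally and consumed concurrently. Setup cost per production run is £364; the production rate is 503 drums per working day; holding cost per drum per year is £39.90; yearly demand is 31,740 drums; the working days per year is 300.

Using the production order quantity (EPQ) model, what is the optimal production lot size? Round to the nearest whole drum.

856 drums

Daily demand d = 31,740/300 = 105.800; p = 503; 1 − d/p = 0.78966
EPQ = √(2DS / (H(1 − d/p)))
    = √(2 × 31,740 × 364 / (39.9 × 0.78966)) ≈ 856.37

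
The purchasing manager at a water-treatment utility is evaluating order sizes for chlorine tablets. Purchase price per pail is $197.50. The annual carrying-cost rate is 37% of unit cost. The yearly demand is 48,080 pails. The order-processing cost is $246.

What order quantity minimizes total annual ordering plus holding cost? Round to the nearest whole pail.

Holding cost per pail per year: H = 37% × $197.5 = $73.0750
2DS/H = 2·48,080·246/73.075 = 323,713.45
EOQ = √323,713.45 ≈ 568.96

569 pails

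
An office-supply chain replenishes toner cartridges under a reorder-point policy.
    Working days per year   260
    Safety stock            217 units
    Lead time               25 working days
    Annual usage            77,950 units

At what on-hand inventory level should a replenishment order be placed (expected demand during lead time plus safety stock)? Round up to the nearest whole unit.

Daily demand d = 77,950 / 260 = 299.808 units/day
Demand during lead time = 299.808 × 25 = 7,495.19
Reorder point = 7,495.19 + 217 = 7,712.19 → round up

7,713 units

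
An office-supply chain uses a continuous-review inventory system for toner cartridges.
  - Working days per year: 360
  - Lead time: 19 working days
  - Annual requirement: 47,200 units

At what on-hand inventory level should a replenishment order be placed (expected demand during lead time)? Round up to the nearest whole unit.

Daily demand d = 47,200 / 360 = 131.111 units/day
Demand during lead time = 131.111 × 19 = 2,491.11
Reorder point = 2,491.11 → round up

2,492 units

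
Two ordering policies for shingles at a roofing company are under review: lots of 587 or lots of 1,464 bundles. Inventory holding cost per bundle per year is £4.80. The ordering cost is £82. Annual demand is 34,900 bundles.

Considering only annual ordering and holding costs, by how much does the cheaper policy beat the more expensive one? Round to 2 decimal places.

Annual cost at Q: ordering D·S/Q plus holding Q·H/2.
TC(587) = (34,900/587)×82 + (587/2)×4.8 = £6,284.10
TC(1,464) = (34,900/1,464)×82 + (1,464/2)×4.8 = £5,468.38
Cheaper: Q = 1,464.  Difference = £815.72

£815.72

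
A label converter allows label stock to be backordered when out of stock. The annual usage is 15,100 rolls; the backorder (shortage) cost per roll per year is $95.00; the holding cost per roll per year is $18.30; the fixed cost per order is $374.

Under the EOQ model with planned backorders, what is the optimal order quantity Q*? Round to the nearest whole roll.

858 rolls

Basic EOQ = √(2·15,100·374/18.3) = 785.622
Backorder adjustment √((H+b)/b) = √((18.3+95)/95) = 1.0921
Q* = 785.622 × 1.0921 ≈ 857.96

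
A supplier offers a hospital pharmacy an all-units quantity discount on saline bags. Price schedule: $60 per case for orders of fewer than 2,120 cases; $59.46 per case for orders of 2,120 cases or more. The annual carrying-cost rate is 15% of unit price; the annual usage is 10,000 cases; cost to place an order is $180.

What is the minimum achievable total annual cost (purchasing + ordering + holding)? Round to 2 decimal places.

H₁ = 15%×$60 = $9.0000;  H₂ = 15%×$59.46 = $8.9190
EOQ₁ = √(2×10,000×180/9.0000) = 632.46  (< 2,120, feasible at tier 1)
EOQ₂ = √(2×10,000×180/8.9190) = 635.32  (< 2,120 → use Q = 2,120 at tier-2 price)
TC(tier 1 (EOQ₁), Q≈632.5) = $605,692.10
TC(tier 2, Q≈2,120.0) = $604,903.20
Minimum at tier 2: $604,903.20

$604,903.20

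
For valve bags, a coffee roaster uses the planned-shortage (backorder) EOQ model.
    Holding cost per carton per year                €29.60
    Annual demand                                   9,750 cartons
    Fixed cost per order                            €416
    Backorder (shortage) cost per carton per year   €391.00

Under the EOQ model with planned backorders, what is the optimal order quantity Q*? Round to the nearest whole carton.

Q* = √(2DS/H) · √((H + b)/b)
   = √(2 × 9,750 × 416 / 29.6) · √((29.6 + 391) / 391)
   = 523.502 × 1.0372 ≈ 542.96

543 cartons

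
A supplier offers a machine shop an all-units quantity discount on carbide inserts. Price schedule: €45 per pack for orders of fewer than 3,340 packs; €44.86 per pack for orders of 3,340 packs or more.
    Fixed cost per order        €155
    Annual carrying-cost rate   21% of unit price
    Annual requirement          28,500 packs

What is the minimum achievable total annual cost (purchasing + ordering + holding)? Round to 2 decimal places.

H₁ = 21%×€45 = €9.4500;  H₂ = 21%×€44.86 = €9.4206
EOQ₁ = √(2×28,500×155/9.4500) = 966.91  (< 3,340, feasible at tier 1)
EOQ₂ = √(2×28,500×155/9.4206) = 968.42  (< 3,340 → use Q = 3,340 at tier-2 price)
TC(tier 1 (EOQ₁), Q≈966.9) = €1,291,637.33
TC(tier 2, Q≈3,340.0) = €1,295,565.01
Minimum at tier 1 (EOQ₁): €1,291,637.33

€1,291,637.33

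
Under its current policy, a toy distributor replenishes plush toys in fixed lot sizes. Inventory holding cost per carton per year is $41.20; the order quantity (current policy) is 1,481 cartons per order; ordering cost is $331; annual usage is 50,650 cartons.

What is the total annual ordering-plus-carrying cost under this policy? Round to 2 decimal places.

Ordering: D/Q × S = 50,650/1,481 × $331 = $11,320.16
Holding:  Q/2 × H = 1,481/2 × $41.2 = $30,508.60
Total = $11,320.16 + $30,508.60 = $41,828.76

$41,828.76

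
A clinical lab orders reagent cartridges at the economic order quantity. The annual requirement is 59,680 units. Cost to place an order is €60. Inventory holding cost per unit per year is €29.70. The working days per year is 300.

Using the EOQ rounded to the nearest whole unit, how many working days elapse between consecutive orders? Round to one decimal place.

2.5 days

2DS/H = 2·59,680·60/29.7 = 241,131.31
EOQ = √241,131.31 ≈ 491.05 → Q = 491 units
Days between orders = 300 / (D/Q) = 300 / 121.548 ≈ 2.468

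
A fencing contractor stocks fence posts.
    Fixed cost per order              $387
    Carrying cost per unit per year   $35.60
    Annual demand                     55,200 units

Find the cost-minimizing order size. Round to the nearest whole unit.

2DS/H = 2·55,200·387/35.6 = 1,200,134.83
EOQ = √1,200,134.83 ≈ 1,095.51

1,096 units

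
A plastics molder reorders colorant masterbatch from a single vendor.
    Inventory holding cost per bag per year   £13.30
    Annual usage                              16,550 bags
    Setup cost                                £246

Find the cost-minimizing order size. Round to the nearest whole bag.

782 bags

EOQ = √(2DS/H) = √(2 × 16,550 × 246 / 13.3)
    = √(612,225.56) ≈ 782.45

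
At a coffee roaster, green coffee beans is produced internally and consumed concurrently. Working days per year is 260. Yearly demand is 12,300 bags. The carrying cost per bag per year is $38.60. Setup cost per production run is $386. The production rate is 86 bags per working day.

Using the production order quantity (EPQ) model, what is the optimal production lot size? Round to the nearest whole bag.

739 bags

Daily demand d = 12,300/260 = 47.308; p = 86; 1 − d/p = 0.44991
EPQ = √(2DS / (H(1 − d/p)))
    = √(2 × 12,300 × 386 / (38.6 × 0.44991)) ≈ 739.44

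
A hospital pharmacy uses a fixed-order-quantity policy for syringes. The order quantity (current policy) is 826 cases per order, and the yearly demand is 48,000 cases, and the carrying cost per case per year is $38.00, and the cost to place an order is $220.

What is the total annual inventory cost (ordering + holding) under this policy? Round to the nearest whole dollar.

$28,479

Orders/yr = 48,000/826 = 58.111; ordering cost = 58.111 × $220 = $12,784.50
Average inventory = 826/2 = 413; holding cost = 413 × $38 = $15,694.00
Total = $12,784.50 + $15,694.00 = $28,478.50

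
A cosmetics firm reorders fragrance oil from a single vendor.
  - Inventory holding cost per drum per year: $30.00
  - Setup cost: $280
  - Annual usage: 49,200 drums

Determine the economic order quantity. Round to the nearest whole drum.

958 drums

Optimal lot size Q* = (2 × 49,200 × $280 / $30)^½ ≈ 958.33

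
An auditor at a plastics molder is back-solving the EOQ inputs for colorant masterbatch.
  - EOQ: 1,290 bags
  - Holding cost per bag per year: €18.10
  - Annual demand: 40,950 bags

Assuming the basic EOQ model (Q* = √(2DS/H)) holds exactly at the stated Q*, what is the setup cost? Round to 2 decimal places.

€367.77

EOQ relation: Q² = 2DS/H, so rearrange for the unknown.
S = Q²H / (2D) = 1,290² × 18.1 / (2 × 40,950) = 367.7681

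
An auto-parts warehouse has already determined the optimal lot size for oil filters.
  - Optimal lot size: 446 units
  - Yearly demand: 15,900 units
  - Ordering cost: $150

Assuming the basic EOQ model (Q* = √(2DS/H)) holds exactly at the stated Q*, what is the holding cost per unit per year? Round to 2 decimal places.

$23.98

EOQ relation: Q² = 2DS/H, so rearrange for the unknown.
H = 2DS / Q² = 2 × 15,900 × 150 / 446² = 23.9800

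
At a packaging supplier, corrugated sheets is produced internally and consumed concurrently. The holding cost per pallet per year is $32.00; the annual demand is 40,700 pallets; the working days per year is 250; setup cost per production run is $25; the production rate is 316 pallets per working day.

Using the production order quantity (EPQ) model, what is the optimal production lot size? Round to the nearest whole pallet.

362 pallets

d = 40,700/250 = 162.8000 pallets/day;  effective holding cost H(1 − d/p) = 32·(1 − 162.8000/316) = 15.51392
Q* = √(2DS / H_eff) = √(2·40,700·25 / 15.51392) ≈ 362.18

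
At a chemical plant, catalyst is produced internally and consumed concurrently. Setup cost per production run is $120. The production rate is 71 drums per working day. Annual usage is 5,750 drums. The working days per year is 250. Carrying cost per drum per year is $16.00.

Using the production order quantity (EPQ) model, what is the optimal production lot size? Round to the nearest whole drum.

d = 5,750/250 = 23.0000 drums/day;  effective holding cost H(1 − d/p) = 16·(1 − 23.0000/71) = 10.81690
Q* = √(2DS / H_eff) = √(2·5,750·120 / 10.81690) ≈ 357.18

357 drums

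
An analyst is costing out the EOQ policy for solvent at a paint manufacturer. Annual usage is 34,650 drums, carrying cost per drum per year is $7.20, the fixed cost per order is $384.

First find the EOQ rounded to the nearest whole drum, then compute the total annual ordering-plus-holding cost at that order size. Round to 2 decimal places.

2DS/H = 2·34,650·384/7.2 = 3,696,000.00
EOQ = √3,696,000.00 ≈ 1,922.50 → Q = 1,922 drums
Orders/yr = 34,650/1,922 = 18.028; ordering cost = 18.028 × $384 = $6,922.79
Average inventory = 1,922/2 = 961; holding cost = 961 × $7.2 = $6,919.20
Total = $6,922.79 + $6,919.20 = $13,841.99

$13,841.99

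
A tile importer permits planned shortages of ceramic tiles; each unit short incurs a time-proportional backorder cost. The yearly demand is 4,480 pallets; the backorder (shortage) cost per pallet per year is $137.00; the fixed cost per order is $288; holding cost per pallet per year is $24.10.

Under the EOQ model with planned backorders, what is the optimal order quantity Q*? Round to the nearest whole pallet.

Basic EOQ = √(2·4,480·288/24.1) = 327.221
Backorder adjustment √((H+b)/b) = √((24.1+137)/137) = 1.0844
Q* = 327.221 × 1.0844 ≈ 354.84

355 pallets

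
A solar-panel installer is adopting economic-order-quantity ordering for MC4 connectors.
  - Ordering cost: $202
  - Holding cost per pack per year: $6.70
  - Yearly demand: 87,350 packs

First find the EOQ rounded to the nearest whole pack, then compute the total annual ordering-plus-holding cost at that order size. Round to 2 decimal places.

Q* = √(2·D·S / H) = √(2·87,350·202 / 6.7) = √5,267,074.6 ≈ 2,295.01 → Q = 2,295 packs
Ordering: D/Q × S = 87,350/2,295 × $202 = $7,688.32
Holding:  Q/2 × H = 2,295/2 × $6.7 = $7,688.25
Total = $7,688.32 + $7,688.25 = $15,376.57

$15,376.57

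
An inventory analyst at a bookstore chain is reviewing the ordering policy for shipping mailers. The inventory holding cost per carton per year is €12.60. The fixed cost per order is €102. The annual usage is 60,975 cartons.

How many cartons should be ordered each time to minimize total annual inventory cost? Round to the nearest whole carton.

994 cartons

Optimal lot size Q* = (2 × 60,975 × €102 / €12.6)^½ ≈ 993.59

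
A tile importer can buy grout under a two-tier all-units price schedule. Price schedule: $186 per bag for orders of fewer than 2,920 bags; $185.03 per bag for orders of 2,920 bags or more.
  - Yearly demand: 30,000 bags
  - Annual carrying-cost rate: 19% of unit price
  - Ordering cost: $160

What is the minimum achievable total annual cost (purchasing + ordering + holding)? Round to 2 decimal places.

H₁ = 19%×$186 = $35.3400;  H₂ = 19%×$185.03 = $35.1557
EOQ₁ = √(2×30,000×160/35.3400) = 521.20  (< 2,920, feasible at tier 1)
EOQ₂ = √(2×30,000×160/35.1557) = 522.56  (< 2,920 → use Q = 2,920 at tier-2 price)
TC(tier 1 (EOQ₁), Q≈521.2) = $5,598,419.12
TC(tier 2, Q≈2,920.0) = $5,603,871.16
Minimum at tier 1 (EOQ₁): $5,598,419.12

$5,598,419.12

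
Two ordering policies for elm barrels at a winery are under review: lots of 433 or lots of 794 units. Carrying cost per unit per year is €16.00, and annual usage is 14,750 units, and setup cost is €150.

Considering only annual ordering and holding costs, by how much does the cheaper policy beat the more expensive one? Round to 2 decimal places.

TC(Q) = (D/Q)S + (Q/2)H
TC(433) = (14,750/433)×150 + (433/2)×16 = €8,573.70
TC(794) = (14,750/794)×150 + (794/2)×16 = €9,138.52
Lots of 433 are cheaper by €564.82.

€564.82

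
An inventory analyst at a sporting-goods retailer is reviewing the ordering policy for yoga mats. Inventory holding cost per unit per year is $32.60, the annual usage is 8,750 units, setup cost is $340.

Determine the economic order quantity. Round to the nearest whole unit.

2DS/H = 2·8,750·340/32.6 = 182,515.34
EOQ = √182,515.34 ≈ 427.22

427 units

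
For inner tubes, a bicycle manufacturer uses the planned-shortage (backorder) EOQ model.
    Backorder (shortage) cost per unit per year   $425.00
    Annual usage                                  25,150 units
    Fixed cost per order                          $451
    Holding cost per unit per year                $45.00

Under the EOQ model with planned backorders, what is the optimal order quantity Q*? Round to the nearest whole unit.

Basic EOQ = √(2·25,150·451/45) = 710.013
Backorder adjustment √((H+b)/b) = √((45+425)/425) = 1.0516
Q* = 710.013 × 1.0516 ≈ 746.66

747 units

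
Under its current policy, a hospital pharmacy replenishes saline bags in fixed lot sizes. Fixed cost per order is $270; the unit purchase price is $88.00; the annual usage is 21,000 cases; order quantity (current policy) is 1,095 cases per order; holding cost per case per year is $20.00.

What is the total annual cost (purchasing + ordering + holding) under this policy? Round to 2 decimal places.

Orders/yr = 21,000/1,095 = 19.178; ordering cost = 19.178 × $270 = $5,178.08
Average inventory = 1,095/2 = 547.5; holding cost = 547.5 × $20 = $10,950.00
Purchase cost = D·C = 21,000 × 88 = $1,848,000.00
Total = $5,178.08 + $10,950.00 + $1,848,000.00 = $1,864,128.08

$1,864,128.08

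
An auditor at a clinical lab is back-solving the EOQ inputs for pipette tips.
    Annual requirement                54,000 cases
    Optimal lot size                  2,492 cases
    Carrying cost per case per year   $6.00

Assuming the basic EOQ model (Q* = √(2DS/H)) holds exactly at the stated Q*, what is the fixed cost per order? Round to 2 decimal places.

Since Q* = (2DS/H)^½, squaring gives Q*²·H = 2DS.
S = Q²H / (2D) = 2,492² × 6 / (2 × 54,000) = 345.0036

$345.00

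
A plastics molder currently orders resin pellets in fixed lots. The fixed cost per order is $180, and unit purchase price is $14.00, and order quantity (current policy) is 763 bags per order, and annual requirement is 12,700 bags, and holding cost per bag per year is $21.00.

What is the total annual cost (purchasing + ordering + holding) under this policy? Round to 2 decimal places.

Annual ordering cost = (D/Q)·S = (12,700/763) × 180 = $2,996.07
Annual holding cost  = (Q/2)·H = (763/2) × 21 = $8,011.50
Purchase cost = D·C = 12,700 × 14 = $177,800.00
Total = $2,996.07 + $8,011.50 + $177,800.00 = $188,807.57

$188,807.57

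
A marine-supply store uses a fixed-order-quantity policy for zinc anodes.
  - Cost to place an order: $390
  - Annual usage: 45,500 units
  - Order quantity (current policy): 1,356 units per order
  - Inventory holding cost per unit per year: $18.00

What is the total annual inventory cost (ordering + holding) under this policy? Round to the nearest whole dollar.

Annual ordering cost = (D/Q)·S = (45,500/1,356) × 390 = $13,086.28
Annual holding cost  = (Q/2)·H = (1,356/2) × 18 = $12,204.00
Total = $13,086.28 + $12,204.00 = $25,290.28

$25,290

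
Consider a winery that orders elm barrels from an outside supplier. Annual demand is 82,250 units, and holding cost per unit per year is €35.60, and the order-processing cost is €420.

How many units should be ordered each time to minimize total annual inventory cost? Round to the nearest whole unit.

2DS/H = 2·82,250·420/35.6 = 1,940,730.34
EOQ = √1,940,730.34 ≈ 1,393.10

1,393 units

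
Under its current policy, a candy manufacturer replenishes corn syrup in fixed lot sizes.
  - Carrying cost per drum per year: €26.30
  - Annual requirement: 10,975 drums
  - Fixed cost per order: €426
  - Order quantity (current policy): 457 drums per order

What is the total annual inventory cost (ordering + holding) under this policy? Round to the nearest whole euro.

Ordering: D/Q × S = 10,975/457 × €426 = €10,230.53
Holding:  Q/2 × H = 457/2 × €26.3 = €6,009.55
Total = €10,230.53 + €6,009.55 = €16,240.08

€16,240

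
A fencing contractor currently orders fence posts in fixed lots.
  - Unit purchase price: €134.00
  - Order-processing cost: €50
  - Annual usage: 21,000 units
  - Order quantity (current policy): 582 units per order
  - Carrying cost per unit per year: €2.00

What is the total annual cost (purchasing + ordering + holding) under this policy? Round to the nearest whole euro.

Annual ordering cost = (D/Q)·S = (21,000/582) × 50 = €1,804.12
Annual holding cost  = (Q/2)·H = (582/2) × 2 = €582.00
Purchase cost = D·C = 21,000 × 134 = €2,814,000.00
Total = €1,804.12 + €582.00 + €2,814,000.00 = €2,816,386.12

€2,816,386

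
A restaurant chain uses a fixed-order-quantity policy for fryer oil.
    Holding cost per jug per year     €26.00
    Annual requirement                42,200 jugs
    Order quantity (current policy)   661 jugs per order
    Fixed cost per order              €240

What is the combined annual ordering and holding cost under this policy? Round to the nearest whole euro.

€23,915

Orders/yr = 42,200/661 = 63.843; ordering cost = 63.843 × €240 = €15,322.24
Average inventory = 661/2 = 330.5; holding cost = 330.5 × €26 = €8,593.00
Total = €15,322.24 + €8,593.00 = €23,915.24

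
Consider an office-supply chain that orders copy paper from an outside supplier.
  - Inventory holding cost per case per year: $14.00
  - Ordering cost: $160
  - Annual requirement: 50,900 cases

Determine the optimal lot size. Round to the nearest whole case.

2DS/H = 2·50,900·160/14 = 1,163,428.57
EOQ = √1,163,428.57 ≈ 1,078.62

1,079 cases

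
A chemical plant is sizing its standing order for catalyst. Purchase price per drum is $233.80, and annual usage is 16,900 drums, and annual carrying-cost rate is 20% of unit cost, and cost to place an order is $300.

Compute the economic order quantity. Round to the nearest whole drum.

466 drums

Holding cost per drum per year: H = 20% × $233.8 = $46.7600
EOQ = √(2DS/H) = √(2 × 16,900 × 300 / 46.76)
    = √(216,852.01) ≈ 465.67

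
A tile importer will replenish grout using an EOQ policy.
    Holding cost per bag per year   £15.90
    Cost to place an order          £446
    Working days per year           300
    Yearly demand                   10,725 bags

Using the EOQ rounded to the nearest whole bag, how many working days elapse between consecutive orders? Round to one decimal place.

21.7 days

2DS/H = 2·10,725·446/15.9 = 601,679.25
EOQ = √601,679.25 ≈ 775.68 → Q = 776 bags
T = Q/D × 300 days = 776/10,725 × 300 = 21.706 days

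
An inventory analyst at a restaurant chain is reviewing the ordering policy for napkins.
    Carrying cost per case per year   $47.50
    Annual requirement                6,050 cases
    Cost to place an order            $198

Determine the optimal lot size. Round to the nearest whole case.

225 cases

Optimal lot size Q* = (2 × 6,050 × $198 / $47.5)^½ ≈ 224.58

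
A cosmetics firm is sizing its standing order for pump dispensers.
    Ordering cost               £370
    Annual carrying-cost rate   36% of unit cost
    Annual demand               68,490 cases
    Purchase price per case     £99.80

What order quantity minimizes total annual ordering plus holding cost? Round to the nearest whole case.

H = i·C = 0.36 × £99.8 = £35.9280 per case-year
Optimal lot size Q* = (2 × 68,490 × £370 / £35.928)^½ ≈ 1,187.72

1,188 cases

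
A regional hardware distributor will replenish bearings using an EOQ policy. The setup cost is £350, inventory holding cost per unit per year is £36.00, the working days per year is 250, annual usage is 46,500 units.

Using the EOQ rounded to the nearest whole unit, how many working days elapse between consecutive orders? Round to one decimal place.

5.1 days

EOQ = √(2DS/H) = √(2 × 46,500 × 350 / 36)
    = √(904,166.67) ≈ 950.88 → Q = 951 units
Cycle time = (working days × Q)/D = (250 × 951) / 46,500 = 5.113 days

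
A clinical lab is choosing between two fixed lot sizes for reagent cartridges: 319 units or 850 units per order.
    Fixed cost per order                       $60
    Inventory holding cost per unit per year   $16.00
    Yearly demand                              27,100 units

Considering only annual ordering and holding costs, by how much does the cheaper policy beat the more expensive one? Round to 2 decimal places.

For each Q, cost = (D/Q)·S + (Q/2)·H.
TC(319) = (27,100/319)×60 + (319/2)×16 = $7,649.18
TC(850) = (27,100/850)×60 + (850/2)×16 = $8,712.94
Lots of 319 are cheaper by $1,063.76.

$1,063.76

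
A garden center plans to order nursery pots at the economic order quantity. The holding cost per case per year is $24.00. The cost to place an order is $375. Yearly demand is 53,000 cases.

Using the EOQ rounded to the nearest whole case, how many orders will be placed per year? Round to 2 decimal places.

41.18 orders per year

Optimal lot size Q* = (2 × 53,000 × $375 / $24)^½ ≈ 1,286.95 → Q = 1,287
Orders per year = D/Q = 53,000 / 1,287 = 41.181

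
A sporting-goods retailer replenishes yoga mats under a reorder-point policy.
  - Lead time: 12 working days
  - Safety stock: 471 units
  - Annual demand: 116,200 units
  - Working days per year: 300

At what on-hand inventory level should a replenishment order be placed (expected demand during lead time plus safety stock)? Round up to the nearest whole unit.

Daily demand d = 116,200 / 300 = 387.333 units/day
Demand during lead time = 387.333 × 12 = 4,648.00
Reorder point = 4,648.00 + 471 = 5,119.00 → round up

5,119 units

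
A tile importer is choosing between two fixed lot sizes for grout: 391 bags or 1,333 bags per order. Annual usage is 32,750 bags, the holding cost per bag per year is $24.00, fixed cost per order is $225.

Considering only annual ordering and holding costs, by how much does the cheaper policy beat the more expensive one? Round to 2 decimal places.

$2,013.96

Annual cost at Q: ordering D·S/Q plus holding Q·H/2.
TC(391) = (32,750/391)×225 + (391/2)×24 = $23,537.91
TC(1,333) = (32,750/1,333)×225 + (1,333/2)×24 = $21,523.94
Lots of 1,333 are cheaper by $2,013.96.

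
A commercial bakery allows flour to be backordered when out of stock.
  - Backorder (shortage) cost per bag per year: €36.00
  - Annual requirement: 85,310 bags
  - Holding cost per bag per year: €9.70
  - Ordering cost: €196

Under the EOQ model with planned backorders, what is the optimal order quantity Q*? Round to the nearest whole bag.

Q* = √(2DS/H) · √((H + b)/b)
   = √(2 × 85,310 × 196 / 9.7) · √((9.7 + 36) / 36)
   = 1,856.766 × 1.1267 ≈ 2,092.01

2,092 bags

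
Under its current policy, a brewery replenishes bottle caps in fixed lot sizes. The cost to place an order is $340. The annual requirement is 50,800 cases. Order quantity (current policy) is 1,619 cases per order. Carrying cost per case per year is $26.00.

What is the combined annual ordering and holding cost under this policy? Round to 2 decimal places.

$31,715.31

Ordering: D/Q × S = 50,800/1,619 × $340 = $10,668.31
Holding:  Q/2 × H = 1,619/2 × $26 = $21,047.00
Total = $10,668.31 + $21,047.00 = $31,715.31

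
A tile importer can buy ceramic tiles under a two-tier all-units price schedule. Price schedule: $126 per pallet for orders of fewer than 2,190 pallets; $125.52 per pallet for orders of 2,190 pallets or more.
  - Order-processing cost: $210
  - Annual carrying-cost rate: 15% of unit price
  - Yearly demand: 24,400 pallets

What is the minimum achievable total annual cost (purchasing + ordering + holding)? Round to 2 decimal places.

$3,085,644.39

H₁ = 15%×$126 = $18.9000;  H₂ = 15%×$125.52 = $18.8280
EOQ₁ = √(2×24,400×210/18.9000) = 736.36  (< 2,190, feasible at tier 1)
EOQ₂ = √(2×24,400×210/18.8280) = 737.76  (< 2,190 → use Q = 2,190 at tier-2 price)
TC(tier 1 (EOQ₁), Q≈736.4) = $3,088,317.15
TC(tier 2, Q≈2,190.0) = $3,085,644.39
Minimum at tier 2: $3,085,644.39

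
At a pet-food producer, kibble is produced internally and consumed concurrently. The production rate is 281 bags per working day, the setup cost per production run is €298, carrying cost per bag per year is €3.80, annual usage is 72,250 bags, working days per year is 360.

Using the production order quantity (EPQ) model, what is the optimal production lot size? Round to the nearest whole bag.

6,297 bags

d = 72,250/360 = 200.6944 bags/day;  effective holding cost H(1 − d/p) = 3.8·(1 − 200.6944/281) = 1.08598
Q* = √(2DS / H_eff) = √(2·72,250·298 / 1.08598) ≈ 6,296.96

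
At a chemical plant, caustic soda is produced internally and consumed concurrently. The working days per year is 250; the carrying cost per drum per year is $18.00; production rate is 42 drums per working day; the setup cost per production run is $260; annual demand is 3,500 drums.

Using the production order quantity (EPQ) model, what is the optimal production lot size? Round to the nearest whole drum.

389 drums

Daily demand d = 3,500/250 = 14.000; p = 42; 1 − d/p = 0.66667
EPQ = √(2DS / (H(1 − d/p)))
    = √(2 × 3,500 × 260 / (18 × 0.66667)) ≈ 389.44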